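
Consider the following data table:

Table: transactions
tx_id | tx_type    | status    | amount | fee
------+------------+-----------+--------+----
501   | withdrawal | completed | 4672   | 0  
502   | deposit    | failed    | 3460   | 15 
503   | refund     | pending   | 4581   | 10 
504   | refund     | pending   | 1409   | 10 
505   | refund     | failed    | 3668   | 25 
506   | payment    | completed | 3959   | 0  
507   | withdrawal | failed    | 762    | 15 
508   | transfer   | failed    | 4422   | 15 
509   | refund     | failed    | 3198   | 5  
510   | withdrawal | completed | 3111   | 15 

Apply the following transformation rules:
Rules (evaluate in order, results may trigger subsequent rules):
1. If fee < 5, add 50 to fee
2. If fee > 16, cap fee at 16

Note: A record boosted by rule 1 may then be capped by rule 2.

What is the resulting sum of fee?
133

Step 1: Apply rule 1 to records with fee < 5
  - 2 records get bonus of 50
  - Of these, 2 records then exceed 16 and get capped
Step 2: Apply rule 2 to records with fee > 16
  - 1 records (original) are capped
Step 3: Calculate final sum = 133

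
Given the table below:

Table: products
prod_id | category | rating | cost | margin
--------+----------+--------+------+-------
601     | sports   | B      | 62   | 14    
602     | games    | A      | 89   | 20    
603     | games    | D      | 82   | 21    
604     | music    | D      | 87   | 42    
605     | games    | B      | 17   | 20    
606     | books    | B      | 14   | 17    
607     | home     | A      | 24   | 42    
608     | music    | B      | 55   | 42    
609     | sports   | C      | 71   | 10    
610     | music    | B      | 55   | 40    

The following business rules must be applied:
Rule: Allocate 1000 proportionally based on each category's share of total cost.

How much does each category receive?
books: 25.18, games: 338.13, home: 43.17, music: 354.32, sports: 239.21

Step 1: Calculate total cost = 556
Step 2: Calculate each category's proportion:
  books: 14/556 = 2.52% → 25.18
  games: 188/556 = 33.81% → 338.13
  home: 24/556 = 4.32% → 43.17
  music: 197/556 = 35.43% → 354.32
  sports: 133/556 = 23.92% → 239.21
Step 3: Verify: sum of allocations ≈ 1000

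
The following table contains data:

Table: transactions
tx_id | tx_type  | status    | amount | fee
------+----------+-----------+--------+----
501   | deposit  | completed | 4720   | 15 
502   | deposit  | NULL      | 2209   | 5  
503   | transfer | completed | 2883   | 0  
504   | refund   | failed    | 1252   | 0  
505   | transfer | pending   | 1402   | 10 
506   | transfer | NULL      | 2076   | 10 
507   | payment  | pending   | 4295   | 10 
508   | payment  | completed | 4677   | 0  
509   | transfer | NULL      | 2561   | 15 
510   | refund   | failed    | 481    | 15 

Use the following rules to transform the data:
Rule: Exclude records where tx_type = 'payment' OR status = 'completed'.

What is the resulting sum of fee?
55

Step 1: Find records where tx_type = 'payment' OR status = 'completed'
Step 2: 4 records match, summing to 25
Step 3: Original sum: 80
Step 4: Remaining sum = 80 - 25 = 55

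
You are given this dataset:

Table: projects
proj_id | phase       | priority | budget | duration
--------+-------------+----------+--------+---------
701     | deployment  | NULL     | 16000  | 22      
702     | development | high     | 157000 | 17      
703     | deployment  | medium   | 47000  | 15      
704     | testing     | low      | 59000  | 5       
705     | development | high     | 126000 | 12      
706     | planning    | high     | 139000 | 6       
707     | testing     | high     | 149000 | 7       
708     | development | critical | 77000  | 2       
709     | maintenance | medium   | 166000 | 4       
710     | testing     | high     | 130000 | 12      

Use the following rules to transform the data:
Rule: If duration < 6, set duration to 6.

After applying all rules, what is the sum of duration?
109

Step 1: 3 records have duration < 6
Step 2: These records originally summed to 11
Step 3: After setting to minimum: 3 × 6 = 18
Step 4: Unaffected records sum: 91
Step 5: Final sum = 18 + 91 = 109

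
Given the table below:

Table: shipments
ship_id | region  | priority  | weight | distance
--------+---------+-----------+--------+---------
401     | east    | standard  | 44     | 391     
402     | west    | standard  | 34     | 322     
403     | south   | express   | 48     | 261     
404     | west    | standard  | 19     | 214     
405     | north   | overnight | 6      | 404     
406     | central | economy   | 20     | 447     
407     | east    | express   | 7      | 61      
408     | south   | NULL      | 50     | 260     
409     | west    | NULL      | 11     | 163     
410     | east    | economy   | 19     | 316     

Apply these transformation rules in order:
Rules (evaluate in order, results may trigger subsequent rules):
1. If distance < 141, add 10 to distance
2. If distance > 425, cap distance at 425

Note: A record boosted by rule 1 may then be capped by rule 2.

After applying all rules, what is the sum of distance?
2827

Step 1: Apply rule 1 to records with distance < 141
  - 1 records get bonus of 10
  - Of these, 0 records then exceed 425 and get capped
Step 2: Apply rule 2 to records with distance > 425
  - 1 records (original) are capped
Step 3: Calculate final sum = 2827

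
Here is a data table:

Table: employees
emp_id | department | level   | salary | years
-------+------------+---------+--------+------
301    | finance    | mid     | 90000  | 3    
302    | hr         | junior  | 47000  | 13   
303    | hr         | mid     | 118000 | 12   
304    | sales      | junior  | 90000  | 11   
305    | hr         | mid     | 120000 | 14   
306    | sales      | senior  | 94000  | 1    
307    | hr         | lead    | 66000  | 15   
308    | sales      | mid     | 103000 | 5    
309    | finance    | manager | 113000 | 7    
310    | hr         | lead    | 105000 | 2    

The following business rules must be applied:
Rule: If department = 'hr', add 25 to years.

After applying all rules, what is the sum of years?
208

Step 1: Count records where department = 'hr': 5
Step 2: Total bonus added: 5 × 25 = 125
Step 3: Original sum of years: 83
Step 4: Final sum = 83 + 125 = 208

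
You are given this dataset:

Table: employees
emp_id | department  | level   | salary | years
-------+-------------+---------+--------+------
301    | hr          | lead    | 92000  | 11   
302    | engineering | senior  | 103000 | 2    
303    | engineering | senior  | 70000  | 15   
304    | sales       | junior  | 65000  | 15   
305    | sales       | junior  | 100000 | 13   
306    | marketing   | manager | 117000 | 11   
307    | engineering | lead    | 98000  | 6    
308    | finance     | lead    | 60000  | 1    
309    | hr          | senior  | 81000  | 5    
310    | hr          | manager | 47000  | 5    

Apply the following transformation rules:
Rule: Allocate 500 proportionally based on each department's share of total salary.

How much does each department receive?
engineering: 162.67, finance: 36.01, hr: 132.05, marketing: 70.23, sales: 99.04

Step 1: Calculate total salary = 833000
Step 2: Calculate each department's proportion:
  engineering: 271000/833000 = 32.53% → 162.67
  finance: 60000/833000 = 7.20% → 36.01
  hr: 220000/833000 = 26.41% → 132.05
  marketing: 117000/833000 = 14.05% → 70.23
  sales: 165000/833000 = 19.81% → 99.04
Step 3: Verify: sum of allocations ≈ 500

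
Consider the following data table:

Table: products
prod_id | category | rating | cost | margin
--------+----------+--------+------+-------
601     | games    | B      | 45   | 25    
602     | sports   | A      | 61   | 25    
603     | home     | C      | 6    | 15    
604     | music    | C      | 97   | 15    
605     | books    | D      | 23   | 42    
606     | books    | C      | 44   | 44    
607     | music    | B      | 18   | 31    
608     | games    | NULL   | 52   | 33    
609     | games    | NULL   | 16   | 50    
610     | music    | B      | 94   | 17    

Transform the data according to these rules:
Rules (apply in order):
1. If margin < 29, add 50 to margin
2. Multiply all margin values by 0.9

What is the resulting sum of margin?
492.3

Step 1: Apply Rule 1 - Add 50 to records with margin < 29
  - 5 records affected: 97 + (5 × 50) = 347
  - Unaffected records: 200
  - Sum after Rule 1: 547
Step 2: Apply Rule 2 - Multiply all by 0.9
  - 547 × 0.9 = 492.3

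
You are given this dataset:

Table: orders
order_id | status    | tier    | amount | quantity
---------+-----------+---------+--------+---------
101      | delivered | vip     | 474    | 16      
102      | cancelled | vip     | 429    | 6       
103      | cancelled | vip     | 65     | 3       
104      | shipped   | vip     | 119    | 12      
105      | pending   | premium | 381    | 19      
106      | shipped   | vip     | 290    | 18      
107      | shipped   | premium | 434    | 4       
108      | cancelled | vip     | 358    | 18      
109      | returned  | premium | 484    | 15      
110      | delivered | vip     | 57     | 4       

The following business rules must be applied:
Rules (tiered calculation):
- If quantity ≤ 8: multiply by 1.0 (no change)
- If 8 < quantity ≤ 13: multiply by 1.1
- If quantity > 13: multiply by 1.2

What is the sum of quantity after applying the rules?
133.4

Step 1: Tier 1 (quantity ≤ 8): 4 records, sum = 17 × 1.0 = 17.0
Step 2: Tier 2 (8 < quantity ≤ 13): 1 records, sum = 12 × 1.1 = 13.2
Step 3: Tier 3 (quantity > 13): 5 records, sum = 86 × 1.2 = 103.2
Step 4: Final sum = 17.0 + 13.2 + 103.2 = 133.4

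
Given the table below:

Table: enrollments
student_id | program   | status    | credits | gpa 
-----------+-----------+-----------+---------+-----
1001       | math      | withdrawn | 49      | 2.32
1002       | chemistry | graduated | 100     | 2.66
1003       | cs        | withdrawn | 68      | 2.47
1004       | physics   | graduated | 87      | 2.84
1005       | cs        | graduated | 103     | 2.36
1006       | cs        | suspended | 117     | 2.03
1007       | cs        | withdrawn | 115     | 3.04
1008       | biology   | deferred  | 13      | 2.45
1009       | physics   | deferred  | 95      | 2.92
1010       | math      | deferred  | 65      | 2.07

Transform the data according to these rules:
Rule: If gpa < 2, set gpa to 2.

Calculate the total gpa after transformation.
25.16

Step 1: 0 records have gpa < 2
Step 2: These records originally summed to 0
Step 3: After setting to minimum: 0 × 2 = 0
Step 4: Unaffected records sum: 25.16
Step 5: Final sum = 0 + 25.16 = 25.16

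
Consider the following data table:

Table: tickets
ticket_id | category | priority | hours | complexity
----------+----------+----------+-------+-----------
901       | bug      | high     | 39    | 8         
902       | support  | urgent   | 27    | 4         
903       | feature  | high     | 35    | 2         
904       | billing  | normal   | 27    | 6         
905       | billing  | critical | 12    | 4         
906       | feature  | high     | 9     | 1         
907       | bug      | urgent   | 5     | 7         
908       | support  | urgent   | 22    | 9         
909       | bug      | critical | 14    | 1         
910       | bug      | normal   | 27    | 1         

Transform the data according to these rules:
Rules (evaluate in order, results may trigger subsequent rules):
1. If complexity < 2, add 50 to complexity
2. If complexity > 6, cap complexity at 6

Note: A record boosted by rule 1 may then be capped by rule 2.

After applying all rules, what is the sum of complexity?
52

Step 1: Apply rule 1 to records with complexity < 2
  - 3 records get bonus of 50
  - Of these, 3 records then exceed 6 and get capped
Step 2: Apply rule 2 to records with complexity > 6
  - 3 records (original) are capped
Step 3: Calculate final sum = 52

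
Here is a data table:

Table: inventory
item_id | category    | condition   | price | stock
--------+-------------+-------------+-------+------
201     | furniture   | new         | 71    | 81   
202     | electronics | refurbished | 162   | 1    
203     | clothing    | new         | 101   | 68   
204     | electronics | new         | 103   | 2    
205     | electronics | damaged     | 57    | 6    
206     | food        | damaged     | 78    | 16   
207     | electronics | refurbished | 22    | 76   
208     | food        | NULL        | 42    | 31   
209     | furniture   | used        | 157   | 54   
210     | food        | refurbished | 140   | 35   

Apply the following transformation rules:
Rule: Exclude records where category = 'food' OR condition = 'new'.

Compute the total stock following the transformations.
137

Step 1: Find records where category = 'food' OR condition = 'new'
Step 2: 6 records match, summing to 233
Step 3: Original sum: 370
Step 4: Remaining sum = 370 - 233 = 137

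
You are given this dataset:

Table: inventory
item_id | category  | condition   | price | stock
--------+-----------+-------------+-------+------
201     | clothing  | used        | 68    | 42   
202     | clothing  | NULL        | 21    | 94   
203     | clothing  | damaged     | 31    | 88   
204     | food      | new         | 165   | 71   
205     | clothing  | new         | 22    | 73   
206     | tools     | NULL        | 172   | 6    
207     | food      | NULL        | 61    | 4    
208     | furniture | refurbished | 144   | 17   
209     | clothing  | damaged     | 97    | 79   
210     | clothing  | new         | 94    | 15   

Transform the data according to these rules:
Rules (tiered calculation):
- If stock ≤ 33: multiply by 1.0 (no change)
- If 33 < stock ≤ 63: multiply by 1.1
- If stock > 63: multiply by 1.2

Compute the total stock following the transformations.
574.2

Step 1: Tier 1 (stock ≤ 33): 4 records, sum = 42 × 1.0 = 42.0
Step 2: Tier 2 (33 < stock ≤ 63): 1 records, sum = 42 × 1.1 = 46.2
Step 3: Tier 3 (stock > 63): 5 records, sum = 405 × 1.2 = 486.0
Step 4: Final sum = 42.0 + 46.2 + 486.0 = 574.2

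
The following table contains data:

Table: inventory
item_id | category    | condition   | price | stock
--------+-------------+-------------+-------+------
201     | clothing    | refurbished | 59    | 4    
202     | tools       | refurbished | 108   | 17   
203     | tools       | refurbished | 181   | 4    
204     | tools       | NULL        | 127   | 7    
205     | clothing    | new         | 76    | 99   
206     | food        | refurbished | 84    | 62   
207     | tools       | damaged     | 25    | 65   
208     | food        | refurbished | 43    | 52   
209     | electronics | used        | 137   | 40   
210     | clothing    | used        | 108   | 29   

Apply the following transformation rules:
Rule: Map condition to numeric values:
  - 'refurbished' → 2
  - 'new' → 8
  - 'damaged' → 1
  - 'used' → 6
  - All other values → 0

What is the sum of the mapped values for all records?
31

Step 1: Apply mapping to each record
Step 2: Count by status:
  'refurbished': 5 records × 2 = 10
  'new': 1 records × 8 = 8
  'damaged': 1 records × 1 = 1
  'used': 2 records × 6 = 12
Step 3: Sum all mapped values = 31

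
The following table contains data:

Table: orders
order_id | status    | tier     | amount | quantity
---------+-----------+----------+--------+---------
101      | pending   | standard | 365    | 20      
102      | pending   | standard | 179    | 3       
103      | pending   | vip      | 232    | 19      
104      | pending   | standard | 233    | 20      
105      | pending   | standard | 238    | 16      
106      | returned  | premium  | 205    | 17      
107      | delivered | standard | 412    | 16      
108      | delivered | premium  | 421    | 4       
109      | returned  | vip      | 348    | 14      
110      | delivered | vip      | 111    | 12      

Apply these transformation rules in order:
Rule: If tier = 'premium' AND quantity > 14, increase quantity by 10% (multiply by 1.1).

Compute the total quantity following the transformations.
142.7

Step 1: Find records where tier = 'premium' AND quantity > 14
Step 2: 1 records match, summing to 17
Step 3: After multiplier: 17 × 1.1 = 18.7
Step 4: Unaffected records sum: 124
Step 5: Final sum = 18.7 + 124 = 142.7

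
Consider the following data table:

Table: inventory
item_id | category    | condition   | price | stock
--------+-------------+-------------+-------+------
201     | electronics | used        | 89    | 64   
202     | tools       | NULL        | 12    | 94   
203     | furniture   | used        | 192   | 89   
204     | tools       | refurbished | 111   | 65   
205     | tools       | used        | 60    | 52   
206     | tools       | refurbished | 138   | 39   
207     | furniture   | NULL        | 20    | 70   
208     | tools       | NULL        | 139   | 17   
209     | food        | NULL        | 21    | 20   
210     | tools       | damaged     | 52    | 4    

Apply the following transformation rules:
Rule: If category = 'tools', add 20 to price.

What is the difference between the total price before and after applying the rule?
120

Step 1: Original sum of price = 834
Step 2: 6 records have category = 'tools'
Step 3: Each affected record changes by 20
Step 4: Total change = 6 × 20 = 120
Step 5: New sum = 834 + 120 = 954
Step 6: Difference = |954 - 834| = 120
        (Sum increased by 120)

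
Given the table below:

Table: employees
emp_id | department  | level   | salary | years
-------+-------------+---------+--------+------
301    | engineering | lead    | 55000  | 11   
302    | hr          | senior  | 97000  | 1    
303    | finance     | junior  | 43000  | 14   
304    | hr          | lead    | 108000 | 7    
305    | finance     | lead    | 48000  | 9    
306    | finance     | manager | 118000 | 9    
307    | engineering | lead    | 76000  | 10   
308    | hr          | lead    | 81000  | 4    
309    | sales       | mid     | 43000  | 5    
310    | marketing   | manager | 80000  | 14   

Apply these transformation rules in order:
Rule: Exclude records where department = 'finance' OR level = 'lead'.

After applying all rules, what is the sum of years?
20

Step 1: Find records where department = 'finance' OR level = 'lead'
Step 2: 7 records match, summing to 64
Step 3: Original sum: 84
Step 4: Remaining sum = 84 - 64 = 20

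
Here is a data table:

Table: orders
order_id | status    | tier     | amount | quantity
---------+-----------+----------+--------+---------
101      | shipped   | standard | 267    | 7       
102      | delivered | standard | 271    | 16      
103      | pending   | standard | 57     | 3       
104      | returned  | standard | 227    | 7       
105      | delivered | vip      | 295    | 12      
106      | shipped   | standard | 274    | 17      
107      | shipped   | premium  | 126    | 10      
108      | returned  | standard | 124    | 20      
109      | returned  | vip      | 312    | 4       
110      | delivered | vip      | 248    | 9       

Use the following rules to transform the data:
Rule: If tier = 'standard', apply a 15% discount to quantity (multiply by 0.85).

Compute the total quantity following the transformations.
94.5

Step 1: Records with tier = 'standard' have total quantity = 70
Step 2: Apply multiplier: 70 × 0.85 = 59.5
Step 3: Other records total: 35
Step 4: Final sum = 59.5 + 35 = 94.5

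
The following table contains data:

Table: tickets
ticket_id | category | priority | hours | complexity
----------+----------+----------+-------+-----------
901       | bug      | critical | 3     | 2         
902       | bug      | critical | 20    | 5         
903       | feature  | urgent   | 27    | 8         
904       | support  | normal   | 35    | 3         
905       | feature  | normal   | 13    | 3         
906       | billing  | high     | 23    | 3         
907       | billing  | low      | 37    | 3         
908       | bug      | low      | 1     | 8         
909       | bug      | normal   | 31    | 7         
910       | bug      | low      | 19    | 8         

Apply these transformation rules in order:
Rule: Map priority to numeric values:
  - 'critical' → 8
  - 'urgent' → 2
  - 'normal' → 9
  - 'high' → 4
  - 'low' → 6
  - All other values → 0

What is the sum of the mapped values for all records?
67

Step 1: Apply mapping to each record
Step 2: Count by status:
  'critical': 2 records × 8 = 16
  'urgent': 1 records × 2 = 2
  'normal': 3 records × 9 = 27
  'high': 1 records × 4 = 4
  'low': 3 records × 6 = 18
Step 3: Sum all mapped values = 67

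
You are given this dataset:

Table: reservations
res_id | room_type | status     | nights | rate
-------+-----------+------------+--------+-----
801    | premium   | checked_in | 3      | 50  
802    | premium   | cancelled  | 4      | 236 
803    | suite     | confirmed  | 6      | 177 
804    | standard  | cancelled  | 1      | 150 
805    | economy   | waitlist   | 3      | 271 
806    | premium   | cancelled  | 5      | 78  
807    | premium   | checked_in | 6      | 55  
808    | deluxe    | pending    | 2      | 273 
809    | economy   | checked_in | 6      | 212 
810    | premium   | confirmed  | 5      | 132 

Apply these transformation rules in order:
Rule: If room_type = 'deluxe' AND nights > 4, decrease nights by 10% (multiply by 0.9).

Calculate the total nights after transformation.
41

Step 1: Find records where room_type = 'deluxe' AND nights > 4
Step 2: 0 records match, summing to 0
Step 3: After multiplier: 0 × 0.9 = 0.0
Step 4: Unaffected records sum: 41
Step 5: Final sum = 0.0 + 41 = 41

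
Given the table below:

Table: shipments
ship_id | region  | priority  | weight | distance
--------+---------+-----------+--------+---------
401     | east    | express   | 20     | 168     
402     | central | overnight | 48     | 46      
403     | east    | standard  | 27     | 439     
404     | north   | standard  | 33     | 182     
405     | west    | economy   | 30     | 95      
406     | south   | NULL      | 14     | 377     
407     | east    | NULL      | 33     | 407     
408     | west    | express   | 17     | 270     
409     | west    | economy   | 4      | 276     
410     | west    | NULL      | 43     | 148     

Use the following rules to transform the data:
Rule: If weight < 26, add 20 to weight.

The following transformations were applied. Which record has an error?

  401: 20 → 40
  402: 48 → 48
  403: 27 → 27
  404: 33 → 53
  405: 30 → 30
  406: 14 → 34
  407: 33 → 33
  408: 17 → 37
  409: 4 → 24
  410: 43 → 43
Record 404 has an error. The correct transformed value should be 33, not 53.

Step 1: Check each record against the rule
Step 2: Record 404 has weight = 33
Step 3: Since 33 >= 26, the bonus should not have been applied
Step 4: Correct value = 33, but claimed value = 53
Conclusion: Record 404 has the error.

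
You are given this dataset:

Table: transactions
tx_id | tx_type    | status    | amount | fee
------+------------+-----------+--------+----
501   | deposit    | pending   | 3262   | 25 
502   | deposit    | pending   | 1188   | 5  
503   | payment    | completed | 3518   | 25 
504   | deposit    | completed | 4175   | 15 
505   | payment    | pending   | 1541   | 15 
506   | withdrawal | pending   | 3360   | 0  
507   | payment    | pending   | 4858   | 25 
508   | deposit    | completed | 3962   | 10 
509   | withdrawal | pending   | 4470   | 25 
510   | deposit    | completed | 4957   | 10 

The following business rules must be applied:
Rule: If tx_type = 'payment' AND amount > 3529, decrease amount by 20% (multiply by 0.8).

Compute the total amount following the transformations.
34319.4

Step 1: Find records where tx_type = 'payment' AND amount > 3529
Step 2: 1 records match, summing to 4858
Step 3: After multiplier: 4858 × 0.8 = 3886.4
Step 4: Unaffected records sum: 30433
Step 5: Final sum = 3886.4 + 30433 = 34319.4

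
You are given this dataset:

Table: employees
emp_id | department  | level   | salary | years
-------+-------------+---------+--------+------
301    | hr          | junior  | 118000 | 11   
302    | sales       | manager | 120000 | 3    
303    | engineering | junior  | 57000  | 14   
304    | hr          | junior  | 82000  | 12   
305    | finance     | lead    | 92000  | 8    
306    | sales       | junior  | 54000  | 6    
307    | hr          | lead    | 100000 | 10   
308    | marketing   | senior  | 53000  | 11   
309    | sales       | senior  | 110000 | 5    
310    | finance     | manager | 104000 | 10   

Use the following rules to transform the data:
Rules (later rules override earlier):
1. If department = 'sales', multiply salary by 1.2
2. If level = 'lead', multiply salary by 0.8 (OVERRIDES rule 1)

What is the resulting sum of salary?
908400.0

Step 1: Rule 2 takes priority for records with level = 'lead'
  - 2 records: 192000 × 0.8 = 153600.0
Step 2: Rule 1 applies to remaining records with department = 'sales'
  - 3 records: 284000 × 1.2 = 340800.0
Step 3: Other records unchanged: 414000
Step 4: Final sum = 153600.0 + 340800.0 + 414000 = 908400.0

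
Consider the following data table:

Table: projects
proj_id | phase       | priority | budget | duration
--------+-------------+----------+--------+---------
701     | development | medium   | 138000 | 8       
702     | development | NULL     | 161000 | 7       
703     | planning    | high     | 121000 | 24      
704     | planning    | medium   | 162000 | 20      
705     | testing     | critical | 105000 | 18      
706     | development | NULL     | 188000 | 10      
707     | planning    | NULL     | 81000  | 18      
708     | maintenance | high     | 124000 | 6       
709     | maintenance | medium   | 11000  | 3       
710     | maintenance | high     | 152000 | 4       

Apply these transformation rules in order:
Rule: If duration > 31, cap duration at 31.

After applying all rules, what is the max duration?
24

Step 1: Original maximum duration = 24
Step 2: Check cap of 31 against maximum
Step 3: No records exceed the cap (max 24 <= cap 31), so no capping applies
Step 4: Maximum after transformation = 24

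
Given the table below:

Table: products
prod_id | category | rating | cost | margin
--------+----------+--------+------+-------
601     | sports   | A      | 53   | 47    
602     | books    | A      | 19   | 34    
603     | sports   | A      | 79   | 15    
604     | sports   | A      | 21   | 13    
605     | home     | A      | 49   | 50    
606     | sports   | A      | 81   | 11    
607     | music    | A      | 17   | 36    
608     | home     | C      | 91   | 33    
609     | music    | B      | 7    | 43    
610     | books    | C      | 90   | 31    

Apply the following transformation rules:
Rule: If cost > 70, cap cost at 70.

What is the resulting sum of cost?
446

Step 1: 4 records have cost > 70
Step 2: These records originally summed to 341
Step 3: After capping: 4 × 70 = 280
Step 4: Unaffected records sum: 166
Step 5: Final sum = 280 + 166 = 446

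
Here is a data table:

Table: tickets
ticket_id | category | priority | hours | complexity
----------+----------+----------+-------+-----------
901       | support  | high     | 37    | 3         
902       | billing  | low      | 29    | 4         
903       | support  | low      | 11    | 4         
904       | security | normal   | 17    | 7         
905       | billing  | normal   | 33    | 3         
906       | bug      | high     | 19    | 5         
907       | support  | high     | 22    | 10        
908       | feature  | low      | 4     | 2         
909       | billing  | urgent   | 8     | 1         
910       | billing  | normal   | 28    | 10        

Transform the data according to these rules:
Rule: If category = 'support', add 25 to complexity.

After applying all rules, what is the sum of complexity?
124

Step 1: Count records where category = 'support': 3
Step 2: Total bonus added: 3 × 25 = 75
Step 3: Original sum of complexity: 49
Step 4: Final sum = 49 + 75 = 124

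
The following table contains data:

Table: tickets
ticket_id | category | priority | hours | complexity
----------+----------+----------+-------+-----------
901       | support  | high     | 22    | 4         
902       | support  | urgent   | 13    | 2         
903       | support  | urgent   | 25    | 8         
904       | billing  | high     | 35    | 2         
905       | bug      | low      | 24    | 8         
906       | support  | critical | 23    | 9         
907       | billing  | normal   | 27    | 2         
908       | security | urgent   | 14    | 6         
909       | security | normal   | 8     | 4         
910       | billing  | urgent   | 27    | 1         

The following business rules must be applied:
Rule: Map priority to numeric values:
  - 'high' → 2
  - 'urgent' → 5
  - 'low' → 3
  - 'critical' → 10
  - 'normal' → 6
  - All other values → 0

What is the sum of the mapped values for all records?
49

Step 1: Apply mapping to each record
Step 2: Count by status:
  'high': 2 records × 2 = 4
  'urgent': 4 records × 5 = 20
  'low': 1 records × 3 = 3
  'critical': 1 records × 10 = 10
  'normal': 2 records × 6 = 12
Step 3: Sum all mapped values = 49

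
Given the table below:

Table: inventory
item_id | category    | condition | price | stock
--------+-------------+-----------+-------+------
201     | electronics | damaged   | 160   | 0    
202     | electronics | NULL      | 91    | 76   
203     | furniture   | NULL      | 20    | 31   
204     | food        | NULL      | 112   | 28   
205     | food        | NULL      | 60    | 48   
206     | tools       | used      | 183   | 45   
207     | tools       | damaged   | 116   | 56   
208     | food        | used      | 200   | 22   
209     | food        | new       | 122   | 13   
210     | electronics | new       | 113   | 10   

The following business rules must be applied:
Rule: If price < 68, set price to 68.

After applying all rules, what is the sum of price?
1233

Step 1: 2 records have price < 68
Step 2: These records originally summed to 80
Step 3: After setting to minimum: 2 × 68 = 136
Step 4: Unaffected records sum: 1097
Step 5: Final sum = 136 + 1097 = 1233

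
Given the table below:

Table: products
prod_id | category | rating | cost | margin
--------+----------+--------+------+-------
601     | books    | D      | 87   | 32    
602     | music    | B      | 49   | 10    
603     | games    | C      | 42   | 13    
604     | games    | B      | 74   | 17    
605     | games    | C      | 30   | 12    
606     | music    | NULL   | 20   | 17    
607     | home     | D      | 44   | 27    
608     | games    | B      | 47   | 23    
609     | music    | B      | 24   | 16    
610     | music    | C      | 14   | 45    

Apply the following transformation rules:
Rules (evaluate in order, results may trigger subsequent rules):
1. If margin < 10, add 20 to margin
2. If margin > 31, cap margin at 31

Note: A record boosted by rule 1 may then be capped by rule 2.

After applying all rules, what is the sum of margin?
197

Step 1: Apply rule 1 to records with margin < 10
  - 0 records get bonus of 20
  - Of these, 0 records then exceed 31 and get capped
Step 2: Apply rule 2 to records with margin > 31
  - 2 records (original) are capped
Step 3: Calculate final sum = 197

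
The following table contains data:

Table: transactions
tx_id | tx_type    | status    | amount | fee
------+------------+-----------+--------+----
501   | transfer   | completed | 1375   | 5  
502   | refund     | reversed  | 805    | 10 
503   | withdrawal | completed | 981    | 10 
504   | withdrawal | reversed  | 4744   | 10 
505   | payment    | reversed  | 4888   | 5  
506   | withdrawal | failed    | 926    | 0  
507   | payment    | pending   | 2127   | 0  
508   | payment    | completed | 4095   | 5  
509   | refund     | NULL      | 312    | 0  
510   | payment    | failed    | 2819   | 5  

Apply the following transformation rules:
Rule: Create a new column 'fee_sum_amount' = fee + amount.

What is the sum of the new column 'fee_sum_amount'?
23122

Step 1: For each record, compute fee + amount
Example calculations:
  5 + 1375 = 1380
  10 + 805 = 815
  10 + 981 = 991
  ...
Step 2: Sum all derived values
Step 3: Total = 23122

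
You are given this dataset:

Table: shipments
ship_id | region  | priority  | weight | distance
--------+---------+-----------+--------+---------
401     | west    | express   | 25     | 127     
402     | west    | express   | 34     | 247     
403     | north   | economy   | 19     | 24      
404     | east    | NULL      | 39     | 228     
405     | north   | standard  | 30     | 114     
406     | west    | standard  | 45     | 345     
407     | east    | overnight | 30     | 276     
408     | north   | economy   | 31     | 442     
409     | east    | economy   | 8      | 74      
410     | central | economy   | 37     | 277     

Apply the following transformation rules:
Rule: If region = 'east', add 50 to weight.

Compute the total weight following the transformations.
448

Step 1: Count records where region = 'east': 3
Step 2: Total bonus added: 3 × 50 = 150
Step 3: Original sum of weight: 298
Step 4: Final sum = 298 + 150 = 448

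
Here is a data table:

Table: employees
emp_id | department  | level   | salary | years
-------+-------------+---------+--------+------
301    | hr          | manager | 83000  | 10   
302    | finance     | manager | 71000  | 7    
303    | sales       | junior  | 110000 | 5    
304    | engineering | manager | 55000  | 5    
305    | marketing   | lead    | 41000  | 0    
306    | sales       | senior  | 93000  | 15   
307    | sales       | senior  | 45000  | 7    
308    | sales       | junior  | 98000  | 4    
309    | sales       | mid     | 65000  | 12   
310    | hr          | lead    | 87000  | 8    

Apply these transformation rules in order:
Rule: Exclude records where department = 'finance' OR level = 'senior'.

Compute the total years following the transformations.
44

Step 1: Find records where department = 'finance' OR level = 'senior'
Step 2: 3 records match, summing to 29
Step 3: Original sum: 73
Step 4: Remaining sum = 73 - 29 = 44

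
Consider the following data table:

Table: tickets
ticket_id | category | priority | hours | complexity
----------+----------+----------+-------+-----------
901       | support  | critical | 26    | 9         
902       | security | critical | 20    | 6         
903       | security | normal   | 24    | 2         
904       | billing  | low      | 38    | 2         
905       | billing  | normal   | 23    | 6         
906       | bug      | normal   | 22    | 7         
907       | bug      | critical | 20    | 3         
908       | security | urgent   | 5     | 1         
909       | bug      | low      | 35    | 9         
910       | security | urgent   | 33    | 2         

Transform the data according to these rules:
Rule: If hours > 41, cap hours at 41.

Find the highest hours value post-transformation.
38

Step 1: Original maximum hours = 38
Step 2: Check cap of 41 against maximum
Step 3: No records exceed the cap (max 38 <= cap 41), so no capping applies
Step 4: Maximum after transformation = 38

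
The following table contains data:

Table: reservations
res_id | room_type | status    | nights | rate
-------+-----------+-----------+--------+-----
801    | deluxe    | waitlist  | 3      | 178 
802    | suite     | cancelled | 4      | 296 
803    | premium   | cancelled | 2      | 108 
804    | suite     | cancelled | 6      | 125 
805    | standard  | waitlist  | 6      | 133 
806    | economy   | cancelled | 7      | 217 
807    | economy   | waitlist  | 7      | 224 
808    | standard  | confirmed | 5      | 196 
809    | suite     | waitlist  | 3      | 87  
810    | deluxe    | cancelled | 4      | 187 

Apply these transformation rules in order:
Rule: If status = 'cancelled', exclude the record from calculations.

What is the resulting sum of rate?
818

Step 1: Identify records where status = 'cancelled'
Step 2: The excluded records sum to 933
Step 3: Original total rate = 1751
Step 4: Remaining total = 1751 - 933 = 818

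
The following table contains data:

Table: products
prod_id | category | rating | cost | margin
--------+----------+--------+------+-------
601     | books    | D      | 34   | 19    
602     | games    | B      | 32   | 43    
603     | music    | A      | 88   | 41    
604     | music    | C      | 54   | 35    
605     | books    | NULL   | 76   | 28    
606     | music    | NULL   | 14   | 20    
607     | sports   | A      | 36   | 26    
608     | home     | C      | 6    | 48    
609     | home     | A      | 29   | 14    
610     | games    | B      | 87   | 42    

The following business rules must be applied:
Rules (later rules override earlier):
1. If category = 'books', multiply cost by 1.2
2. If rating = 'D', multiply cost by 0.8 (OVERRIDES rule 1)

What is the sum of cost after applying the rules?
464.4

Step 1: Rule 2 takes priority for records with rating = 'D'
  - 1 records: 34 × 0.8 = 27.2
Step 2: Rule 1 applies to remaining records with category = 'books'
  - 1 records: 76 × 1.2 = 91.2
Step 3: Other records unchanged: 346
Step 4: Final sum = 27.2 + 91.2 + 346 = 464.4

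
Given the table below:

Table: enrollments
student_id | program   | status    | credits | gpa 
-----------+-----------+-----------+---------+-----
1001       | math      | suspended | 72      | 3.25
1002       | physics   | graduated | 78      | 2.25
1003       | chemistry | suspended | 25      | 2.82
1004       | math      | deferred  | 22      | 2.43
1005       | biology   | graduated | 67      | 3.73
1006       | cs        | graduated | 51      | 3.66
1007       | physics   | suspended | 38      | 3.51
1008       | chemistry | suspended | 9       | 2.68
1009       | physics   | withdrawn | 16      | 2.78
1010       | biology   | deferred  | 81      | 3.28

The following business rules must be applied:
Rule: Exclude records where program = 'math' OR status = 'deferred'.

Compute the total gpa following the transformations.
21.43

Step 1: Find records where program = 'math' OR status = 'deferred'
Step 2: 3 records match, summing to 8.96
Step 3: Original sum: 30.39
Step 4: Remaining sum = 30.39 - 8.96 = 21.43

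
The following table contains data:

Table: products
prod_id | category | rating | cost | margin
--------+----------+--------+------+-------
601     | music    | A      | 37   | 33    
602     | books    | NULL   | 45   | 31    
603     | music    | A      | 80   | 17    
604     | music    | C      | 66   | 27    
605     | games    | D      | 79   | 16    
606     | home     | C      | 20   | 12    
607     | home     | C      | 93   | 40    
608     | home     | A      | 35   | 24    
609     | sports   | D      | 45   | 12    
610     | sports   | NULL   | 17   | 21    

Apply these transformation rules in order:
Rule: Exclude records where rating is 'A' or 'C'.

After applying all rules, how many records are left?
4

Step 1: Count records to exclude
  - 3 (A) + 3 (C) = 6 records
Step 2: Total records: 10
Step 3: Remaining = 10 - 6 = 4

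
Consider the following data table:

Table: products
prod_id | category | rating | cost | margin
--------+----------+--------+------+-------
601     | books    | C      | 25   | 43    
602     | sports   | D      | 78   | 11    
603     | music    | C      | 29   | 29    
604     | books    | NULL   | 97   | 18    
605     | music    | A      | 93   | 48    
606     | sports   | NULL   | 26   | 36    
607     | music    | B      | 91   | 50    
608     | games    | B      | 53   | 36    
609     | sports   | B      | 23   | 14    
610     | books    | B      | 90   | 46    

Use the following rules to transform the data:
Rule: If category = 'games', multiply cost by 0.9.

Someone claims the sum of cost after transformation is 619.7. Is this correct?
No, the correct result is 599.7.

Step 1: Calculate the correct sum after transformation
Step 2: Apply multiplier 0.9 to records where category = 'games'
Step 3: Correct result = 599.7
Step 4: Claimed result = 619.7
Step 5: 599.7 ≠ 619.7
Conclusion: The claimed result is incorrect. The correct answer is 599.7.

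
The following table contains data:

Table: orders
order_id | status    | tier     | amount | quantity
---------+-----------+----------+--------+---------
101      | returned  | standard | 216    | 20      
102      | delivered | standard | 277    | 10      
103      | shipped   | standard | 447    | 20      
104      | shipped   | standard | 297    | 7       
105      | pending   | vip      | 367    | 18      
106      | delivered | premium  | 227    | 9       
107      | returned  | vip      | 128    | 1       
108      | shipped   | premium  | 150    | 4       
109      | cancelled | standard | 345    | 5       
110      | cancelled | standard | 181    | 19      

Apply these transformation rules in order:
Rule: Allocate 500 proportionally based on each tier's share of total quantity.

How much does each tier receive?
premium: 57.52, standard: 358.41, vip: 84.07

Step 1: Calculate total quantity = 113
Step 2: Calculate each tier's proportion:
  premium: 13/113 = 11.50% → 57.52
  standard: 81/113 = 71.68% → 358.41
  vip: 19/113 = 16.81% → 84.07
Step 3: Verify: sum of allocations ≈ 500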